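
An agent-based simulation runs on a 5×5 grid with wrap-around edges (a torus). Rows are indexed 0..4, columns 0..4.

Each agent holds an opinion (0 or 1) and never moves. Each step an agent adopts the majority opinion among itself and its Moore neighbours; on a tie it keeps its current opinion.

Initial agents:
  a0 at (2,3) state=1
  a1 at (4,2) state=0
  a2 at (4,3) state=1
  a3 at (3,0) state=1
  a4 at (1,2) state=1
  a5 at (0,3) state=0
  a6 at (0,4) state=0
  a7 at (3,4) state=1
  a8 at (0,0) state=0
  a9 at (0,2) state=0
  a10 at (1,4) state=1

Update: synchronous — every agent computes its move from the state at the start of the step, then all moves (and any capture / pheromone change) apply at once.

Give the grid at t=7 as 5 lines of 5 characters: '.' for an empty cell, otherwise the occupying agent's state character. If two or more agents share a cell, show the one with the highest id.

0.000
..1.0
...1.
1...1
..00.

t=1: a0@(2,3):1 a1@(4,2):0 a2@(4,3):0 a3@(3,0):1 a4@(1,2):1 a5@(0,3):0 a6@(0,4):0 a7@(3,4):1 a8@(0,0):0 a9@(0,2):0 a10@(1,4):0
t=2: (unchanged — steady state)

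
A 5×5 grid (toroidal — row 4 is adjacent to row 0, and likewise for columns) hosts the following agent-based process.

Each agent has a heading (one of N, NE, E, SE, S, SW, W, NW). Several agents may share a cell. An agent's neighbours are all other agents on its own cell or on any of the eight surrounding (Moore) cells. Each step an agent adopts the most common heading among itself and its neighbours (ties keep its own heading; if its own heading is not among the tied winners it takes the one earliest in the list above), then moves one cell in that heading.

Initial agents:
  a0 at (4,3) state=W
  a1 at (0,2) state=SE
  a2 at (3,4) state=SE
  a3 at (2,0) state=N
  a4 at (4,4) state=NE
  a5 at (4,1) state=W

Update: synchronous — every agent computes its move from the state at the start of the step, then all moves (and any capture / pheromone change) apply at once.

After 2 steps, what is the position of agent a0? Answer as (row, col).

(1, 0)

t=1: a0@(0,4):SE a1@(0,1):W a2@(4,0):SE a3@(1,0):N a4@(3,0):NE a5@(4,0):W
t=2: a0@(1,0):SE a1@(0,0):W a2@(0,1):SE a3@(0,0):N a4@(2,1):NE a5@(4,4):W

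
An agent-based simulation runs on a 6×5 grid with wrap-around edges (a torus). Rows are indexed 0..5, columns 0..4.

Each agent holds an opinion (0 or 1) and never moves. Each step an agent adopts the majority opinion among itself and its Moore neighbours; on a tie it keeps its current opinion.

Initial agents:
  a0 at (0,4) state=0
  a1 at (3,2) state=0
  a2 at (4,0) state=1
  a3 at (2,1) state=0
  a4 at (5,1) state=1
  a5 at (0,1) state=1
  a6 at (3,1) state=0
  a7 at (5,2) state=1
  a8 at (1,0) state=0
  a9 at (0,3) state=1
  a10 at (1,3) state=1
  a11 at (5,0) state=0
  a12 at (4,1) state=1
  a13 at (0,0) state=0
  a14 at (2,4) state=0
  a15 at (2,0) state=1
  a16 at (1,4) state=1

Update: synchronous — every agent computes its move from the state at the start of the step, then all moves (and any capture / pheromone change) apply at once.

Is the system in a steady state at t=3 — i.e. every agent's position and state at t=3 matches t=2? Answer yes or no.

t=1: a0@(0,4):0 a1@(3,2):0 a2@(4,0):1 a3@(2,1):0 a4@(5,1):1 a5@(0,1):1 a6@(3,1):0 a7@(5,2):1 a8@(1,0):0 a9@(0,3):1 a10@(1,3):1 a11@(5,0):1 a12@(4,1):1 a13@(0,0):0 a14@(2,4):1 a15@(2,0):0 a16@(1,4):1
t=2: a0@(0,4):1 a1@(3,2):0 a2@(4,0):1 a3@(2,1):0 a4@(5,1):1 a5@(0,1):1 a6@(3,1):0 a7@(5,2):1 a8@(1,0):0 a9@(0,3):1 a10@(1,3):1 a11@(5,0):1 a12@(4,1):1 a13@(0,0):1 a14@(2,4):1 a15@(2,0):0 a16@(1,4):1
t=3: a0@(0,4):1 a1@(3,2):0 a2@(4,0):1 a3@(2,1):0 a4@(5,1):1 a5@(0,1):1 a6@(3,1):0 a7@(5,2):1 a8@(1,0):1 a9@(0,3):1 a10@(1,3):1 a11@(5,0):1 a12@(4,1):1 a13@(0,0):1 a14@(2,4):1 a15@(2,0):0 a16@(1,4):1

no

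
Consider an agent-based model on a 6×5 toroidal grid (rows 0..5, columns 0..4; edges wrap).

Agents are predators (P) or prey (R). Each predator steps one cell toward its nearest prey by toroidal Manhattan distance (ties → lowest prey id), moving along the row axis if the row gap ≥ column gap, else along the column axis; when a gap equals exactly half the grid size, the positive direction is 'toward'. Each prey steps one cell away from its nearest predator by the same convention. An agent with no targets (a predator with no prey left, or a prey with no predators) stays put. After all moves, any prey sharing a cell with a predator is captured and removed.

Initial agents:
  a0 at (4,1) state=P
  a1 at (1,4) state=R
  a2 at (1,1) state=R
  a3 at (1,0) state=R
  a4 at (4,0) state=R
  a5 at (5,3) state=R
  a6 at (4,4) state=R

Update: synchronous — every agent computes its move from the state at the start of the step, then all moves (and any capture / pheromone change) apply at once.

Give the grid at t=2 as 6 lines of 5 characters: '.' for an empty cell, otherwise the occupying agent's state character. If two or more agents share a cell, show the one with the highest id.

....R
RR..R
.....
.....
..RRP
.....

t=1: a0@(4,0):P a1@(0,4):R a2@(0,1):R a3@(0,0):R a4@(4,4):R a5@(5,4):R a6@(4,3):R
t=2: a0@(4,4):P a1@(1,4):R a2@(1,1):R a3@(1,0):R a4@(4,3):R a5@(0,4):R a6@(4,2):R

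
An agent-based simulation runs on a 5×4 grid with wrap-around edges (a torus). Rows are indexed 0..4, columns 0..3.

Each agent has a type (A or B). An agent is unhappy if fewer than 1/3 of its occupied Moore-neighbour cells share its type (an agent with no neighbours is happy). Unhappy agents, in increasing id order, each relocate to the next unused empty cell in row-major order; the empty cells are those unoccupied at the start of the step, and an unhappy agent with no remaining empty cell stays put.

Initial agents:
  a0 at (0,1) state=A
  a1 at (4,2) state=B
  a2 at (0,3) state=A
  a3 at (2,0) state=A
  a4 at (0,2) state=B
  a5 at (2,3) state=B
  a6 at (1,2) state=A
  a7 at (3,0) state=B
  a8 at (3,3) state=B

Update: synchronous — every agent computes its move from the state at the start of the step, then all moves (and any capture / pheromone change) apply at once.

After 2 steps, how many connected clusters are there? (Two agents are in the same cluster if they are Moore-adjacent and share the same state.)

t=1: a0@(0,1):A a1@(4,2):B a2@(0,3):A a3@(0,0):A a4@(1,0):B a5@(2,3):B a6@(1,2):A a7@(3,0):B a8@(3,3):B
t=2: a0@(0,1):A a1@(4,2):B a2@(0,3):A a3@(0,0):A a4@(0,2):B a5@(2,3):B a6@(1,2):A a7@(3,0):B a8@(3,3):B

2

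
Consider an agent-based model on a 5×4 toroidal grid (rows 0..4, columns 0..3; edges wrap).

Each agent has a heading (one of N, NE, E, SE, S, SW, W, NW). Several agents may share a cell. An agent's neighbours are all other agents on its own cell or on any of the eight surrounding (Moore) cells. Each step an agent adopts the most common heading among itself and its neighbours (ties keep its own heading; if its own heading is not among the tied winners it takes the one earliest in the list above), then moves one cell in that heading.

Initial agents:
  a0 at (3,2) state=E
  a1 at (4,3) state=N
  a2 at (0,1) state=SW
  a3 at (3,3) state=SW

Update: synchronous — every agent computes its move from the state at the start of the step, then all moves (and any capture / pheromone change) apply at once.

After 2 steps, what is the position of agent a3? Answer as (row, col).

(0, 1)

t=1: a0@(3,3):E a1@(3,3):N a2@(1,0):SW a3@(4,2):SW
t=2: a0@(3,0):E a1@(2,3):N a2@(2,3):SW a3@(0,1):SW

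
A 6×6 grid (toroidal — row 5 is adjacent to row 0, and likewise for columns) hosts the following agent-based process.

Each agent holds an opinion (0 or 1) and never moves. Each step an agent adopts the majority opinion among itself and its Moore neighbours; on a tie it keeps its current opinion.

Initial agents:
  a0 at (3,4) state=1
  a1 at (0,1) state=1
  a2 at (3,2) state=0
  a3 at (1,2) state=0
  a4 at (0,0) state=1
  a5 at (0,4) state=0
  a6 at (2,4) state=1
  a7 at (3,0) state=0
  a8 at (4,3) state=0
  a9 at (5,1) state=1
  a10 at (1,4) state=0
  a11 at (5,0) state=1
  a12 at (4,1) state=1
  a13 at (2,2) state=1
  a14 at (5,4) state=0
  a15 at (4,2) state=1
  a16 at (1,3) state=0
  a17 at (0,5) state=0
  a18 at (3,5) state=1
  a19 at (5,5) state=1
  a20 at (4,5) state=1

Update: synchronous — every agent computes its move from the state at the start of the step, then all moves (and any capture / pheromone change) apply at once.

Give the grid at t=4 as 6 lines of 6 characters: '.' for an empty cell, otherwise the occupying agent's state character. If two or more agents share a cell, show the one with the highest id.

11..00
..000.
..0.1.
1.1.11
.111.1
11..01

t=1: a0@(3,4):1 a1@(0,1):1 a2@(3,2):1 a3@(1,2):0 a4@(0,0):1 a5@(0,4):0 a6@(2,4):1 a7@(3,0):1 a8@(4,3):0 a9@(5,1):1 a10@(1,4):0 a11@(5,0):1 a12@(4,1):1 a13@(2,2):0 a14@(5,4):0 a15@(4,2):1 a16@(1,3):0 a17@(0,5):0 a18@(3,5):1 a19@(5,5):1 a20@(4,5):1
t=2: a0@(3,4):1 a1@(0,1):1 a2@(3,2):1 a3@(1,2):0 a4@(0,0):1 a5@(0,4):0 a6@(2,4):1 a7@(3,0):1 a8@(4,3):1 a9@(5,1):1 a10@(1,4):0 a11@(5,0):1 a12@(4,1):1 a13@(2,2):0 a14@(5,4):0 a15@(4,2):1 a16@(1,3):0 a17@(0,5):0 a18@(3,5):1 a19@(5,5):1 a20@(4,5):1
t=3: (unchanged — steady state)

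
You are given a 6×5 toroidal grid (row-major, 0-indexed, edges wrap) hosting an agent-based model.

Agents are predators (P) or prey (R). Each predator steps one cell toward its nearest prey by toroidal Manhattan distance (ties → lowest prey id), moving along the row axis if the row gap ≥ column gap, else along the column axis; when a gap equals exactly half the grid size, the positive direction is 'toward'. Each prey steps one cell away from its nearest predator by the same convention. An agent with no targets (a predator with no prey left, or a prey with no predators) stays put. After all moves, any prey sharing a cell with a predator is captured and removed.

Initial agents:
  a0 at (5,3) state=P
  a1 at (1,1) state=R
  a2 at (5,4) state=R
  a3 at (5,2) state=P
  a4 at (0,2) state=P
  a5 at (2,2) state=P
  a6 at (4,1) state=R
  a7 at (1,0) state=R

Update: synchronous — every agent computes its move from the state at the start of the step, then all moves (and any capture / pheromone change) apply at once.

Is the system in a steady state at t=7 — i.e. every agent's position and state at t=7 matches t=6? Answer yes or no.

t=1: a0@(5,4):P a1@(2,1):R a2@(5,0):R a3@(5,3):P a4@(1,2):P a5@(1,2):P a6@(3,1):R a7@(1,4):R
t=2: a0@(5,0):P a1@(3,1):R a2@(5,1):R a3@(5,4):P a4@(2,2):P a5@(2,2):P a6@(4,1):R a7@(2,4):R
t=3: a0@(5,1):P a1@(4,1):R a2@(5,2):R a3@(5,0):P a4@(3,2):P a5@(3,2):P a6@(3,1):R a7@(2,0):R
t=4: a0@(4,1):P a2@(5,3):R a3@(4,0):P a4@(3,1):P a5@(3,1):P a6@(3,0):R a7@(1,0):R
t=5: a0@(3,1):P a2@(5,4):R a3@(3,0):P a4@(3,0):P a5@(3,0):P a6@(2,0):R a7@(0,0):R
t=6: a0@(2,1):P a2@(0,4):R a3@(2,0):P a4@(2,0):P a5@(2,0):P a6@(1,0):R a7@(5,0):R
t=7: a0@(1,1):P a2@(5,4):R a3@(1,0):P a4@(1,0):P a5@(1,0):P a6@(0,0):R a7@(4,0):R

no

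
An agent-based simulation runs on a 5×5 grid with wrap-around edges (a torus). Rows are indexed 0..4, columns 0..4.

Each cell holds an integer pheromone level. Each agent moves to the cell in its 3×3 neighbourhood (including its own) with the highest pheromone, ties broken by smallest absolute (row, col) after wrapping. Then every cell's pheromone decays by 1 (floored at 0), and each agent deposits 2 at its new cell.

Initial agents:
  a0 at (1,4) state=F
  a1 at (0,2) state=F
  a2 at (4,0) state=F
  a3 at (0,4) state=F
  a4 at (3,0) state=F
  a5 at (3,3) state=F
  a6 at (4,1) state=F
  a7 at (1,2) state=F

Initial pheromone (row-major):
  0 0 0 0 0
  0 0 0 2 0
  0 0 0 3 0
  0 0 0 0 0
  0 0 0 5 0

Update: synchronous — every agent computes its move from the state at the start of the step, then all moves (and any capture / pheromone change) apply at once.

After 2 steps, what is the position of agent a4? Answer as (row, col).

(2, 0)

t=1: a0@(2,3) a1@(4,3) a2@(0,0) a3@(4,3) a4@(2,0) a5@(4,3) a6@(0,0) a7@(2,3) | pheromone: 4 0 0 0 0 / 0 0 0 1 0 / 2 0 0 6 0 / 0 0 0 0 0 / 0 0 0 10 0
t=2: a0@(2,3) a1@(4,3) a2@(0,0) a3@(4,3) a4@(2,0) a5@(4,3) a6@(0,0) a7@(2,3) | pheromone: 7 0 0 0 0 / 0 0 0 0 0 / 3 0 0 9 0 / 0 0 0 0 0 / 0 0 0 15 0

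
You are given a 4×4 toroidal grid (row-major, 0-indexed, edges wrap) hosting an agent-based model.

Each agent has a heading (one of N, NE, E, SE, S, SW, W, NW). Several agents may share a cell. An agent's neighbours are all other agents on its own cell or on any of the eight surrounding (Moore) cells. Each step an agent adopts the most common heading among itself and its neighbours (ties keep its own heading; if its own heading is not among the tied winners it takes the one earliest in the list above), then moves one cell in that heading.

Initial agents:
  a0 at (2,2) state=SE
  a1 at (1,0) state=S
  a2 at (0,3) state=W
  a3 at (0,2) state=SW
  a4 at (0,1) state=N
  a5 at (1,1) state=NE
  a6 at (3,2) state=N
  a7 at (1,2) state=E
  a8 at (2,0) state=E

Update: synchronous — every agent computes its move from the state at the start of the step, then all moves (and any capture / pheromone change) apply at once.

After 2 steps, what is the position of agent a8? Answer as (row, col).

(1, 1)

t=1: a0@(3,3):SE a1@(2,0):S a2@(0,2):W a3@(3,2):N a4@(3,1):N a5@(1,2):E a6@(2,2):N a7@(1,3):E a8@(2,1):E
t=2: a0@(2,3):N a1@(2,1):E a2@(3,2):N a3@(2,2):N a4@(2,1):N a5@(1,3):E a6@(1,2):N a7@(1,0):E a8@(1,1):N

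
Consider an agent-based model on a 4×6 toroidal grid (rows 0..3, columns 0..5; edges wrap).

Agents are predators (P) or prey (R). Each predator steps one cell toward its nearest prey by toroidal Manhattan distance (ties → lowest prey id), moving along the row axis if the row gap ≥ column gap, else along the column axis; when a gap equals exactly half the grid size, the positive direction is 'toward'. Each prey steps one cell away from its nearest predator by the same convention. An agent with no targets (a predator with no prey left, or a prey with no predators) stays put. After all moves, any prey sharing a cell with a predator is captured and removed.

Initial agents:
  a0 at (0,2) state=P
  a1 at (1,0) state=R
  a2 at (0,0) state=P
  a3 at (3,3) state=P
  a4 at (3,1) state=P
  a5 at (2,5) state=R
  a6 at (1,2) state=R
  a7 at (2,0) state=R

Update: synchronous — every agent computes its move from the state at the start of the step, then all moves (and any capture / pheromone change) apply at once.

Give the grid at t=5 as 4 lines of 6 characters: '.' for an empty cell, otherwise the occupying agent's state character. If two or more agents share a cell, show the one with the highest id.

t=1: a0@(1,2):P a1@(2,0):R a2@(1,0):P a3@(3,4):P a4@(2,1):P a5@(1,5):R a6@(2,2):R
t=2: a0@(2,2):P a1@(3,0):R a2@(2,0):P a3@(3,5):P a4@(2,0):P a5@(1,4):R a6@(3,2):R
t=3: a0@(3,2):P a1@(0,0):R a2@(3,0):P a3@(3,0):P a4@(3,0):P a5@(1,5):R a6@(0,2):R
t=4: a0@(0,2):P a1@(1,0):R a2@(0,0):P a3@(0,0):P a4@(0,0):P a5@(0,5):R a6@(1,2):R
t=5: a0@(1,2):P a1@(2,0):R a2@(1,0):P a3@(1,0):P a4@(1,0):P a5@(0,4):R a6@(2,2):R

....R.
P.P...
R.R...
......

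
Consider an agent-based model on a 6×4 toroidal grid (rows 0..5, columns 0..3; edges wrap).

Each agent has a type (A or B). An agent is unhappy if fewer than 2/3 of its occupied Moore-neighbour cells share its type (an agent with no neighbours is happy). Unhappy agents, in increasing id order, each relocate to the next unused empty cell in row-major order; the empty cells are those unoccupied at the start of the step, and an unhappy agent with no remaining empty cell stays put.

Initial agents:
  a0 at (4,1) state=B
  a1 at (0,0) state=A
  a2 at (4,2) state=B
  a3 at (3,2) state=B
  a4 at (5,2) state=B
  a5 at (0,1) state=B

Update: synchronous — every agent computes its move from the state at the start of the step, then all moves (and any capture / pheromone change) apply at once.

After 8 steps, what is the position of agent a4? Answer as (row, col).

t=1: a0@(4,1):B a1@(0,2):A a2@(4,2):B a3@(3,2):B a4@(5,2):B a5@(0,3):B
t=2: a0@(4,1):B a1@(0,0):A a2@(4,2):B a3@(3,2):B a4@(5,2):B a5@(0,1):B
t=3: a0@(4,1):B a1@(0,2):A a2@(4,2):B a3@(3,2):B a4@(5,2):B a5@(0,3):B
t=4: a0@(4,1):B a1@(0,0):A a2@(4,2):B a3@(3,2):B a4@(5,2):B a5@(0,1):B
t=5: a0@(4,1):B a1@(0,2):A a2@(4,2):B a3@(3,2):B a4@(5,2):B a5@(0,3):B
t=6: a0@(4,1):B a1@(0,0):A a2@(4,2):B a3@(3,2):B a4@(5,2):B a5@(0,1):B
t=7: a0@(4,1):B a1@(0,2):A a2@(4,2):B a3@(3,2):B a4@(5,2):B a5@(0,3):B
t=8: a0@(4,1):B a1@(0,0):A a2@(4,2):B a3@(3,2):B a4@(5,2):B a5@(0,1):B

(5, 2)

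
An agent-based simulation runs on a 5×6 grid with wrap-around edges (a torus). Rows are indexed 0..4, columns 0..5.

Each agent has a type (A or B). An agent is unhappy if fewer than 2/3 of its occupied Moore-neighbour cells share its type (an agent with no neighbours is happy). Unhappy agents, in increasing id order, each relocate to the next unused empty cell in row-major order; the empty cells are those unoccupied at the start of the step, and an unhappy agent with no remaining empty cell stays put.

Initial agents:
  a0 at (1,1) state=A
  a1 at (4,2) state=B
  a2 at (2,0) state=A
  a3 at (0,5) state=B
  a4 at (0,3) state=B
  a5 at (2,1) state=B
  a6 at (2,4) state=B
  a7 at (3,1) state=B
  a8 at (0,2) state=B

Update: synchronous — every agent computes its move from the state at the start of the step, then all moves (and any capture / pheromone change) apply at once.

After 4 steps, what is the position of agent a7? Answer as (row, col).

(3, 1)

t=1: a0@(0,0):A a1@(4,2):B a2@(0,1):A a3@(0,5):B a4@(0,3):B a5@(0,4):B a6@(2,4):B a7@(3,1):B a8@(0,2):B
t=2: a0@(1,0):A a1@(4,2):B a2@(1,1):A a3@(1,2):B a4@(0,3):B a5@(0,4):B a6@(2,4):B a7@(3,1):B a8@(0,2):B
t=3: a0@(1,0):A a1@(4,2):B a2@(0,0):A a3@(1,2):B a4@(0,3):B a5@(0,4):B a6@(2,4):B a7@(3,1):B a8@(0,2):B
t=4: (unchanged — steady state)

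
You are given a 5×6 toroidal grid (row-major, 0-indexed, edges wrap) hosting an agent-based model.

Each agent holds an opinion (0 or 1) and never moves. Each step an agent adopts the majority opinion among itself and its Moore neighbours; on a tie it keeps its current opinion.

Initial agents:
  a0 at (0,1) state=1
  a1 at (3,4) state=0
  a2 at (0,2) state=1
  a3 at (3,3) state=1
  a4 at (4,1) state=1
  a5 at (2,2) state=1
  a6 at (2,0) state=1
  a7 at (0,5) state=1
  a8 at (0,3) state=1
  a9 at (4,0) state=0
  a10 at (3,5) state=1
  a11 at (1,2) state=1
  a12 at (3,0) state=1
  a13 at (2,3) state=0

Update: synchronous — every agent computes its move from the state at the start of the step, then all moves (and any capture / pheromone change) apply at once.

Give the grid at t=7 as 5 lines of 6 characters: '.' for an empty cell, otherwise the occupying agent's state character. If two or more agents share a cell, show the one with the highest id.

t=1: a0@(0,1):1 a1@(3,4):0 a2@(0,2):1 a3@(3,3):1 a4@(4,1):1 a5@(2,2):1 a6@(2,0):1 a7@(0,5):1 a8@(0,3):1 a9@(4,0):1 a10@(3,5):1 a11@(1,2):1 a12@(3,0):1 a13@(2,3):1
t=2: a0@(0,1):1 a1@(3,4):1 a2@(0,2):1 a3@(3,3):1 a4@(4,1):1 a5@(2,2):1 a6@(2,0):1 a7@(0,5):1 a8@(0,3):1 a9@(4,0):1 a10@(3,5):1 a11@(1,2):1 a12@(3,0):1 a13@(2,3):1
t=3: (unchanged — steady state)

.111.1
..1...
1.11..
1..111
11....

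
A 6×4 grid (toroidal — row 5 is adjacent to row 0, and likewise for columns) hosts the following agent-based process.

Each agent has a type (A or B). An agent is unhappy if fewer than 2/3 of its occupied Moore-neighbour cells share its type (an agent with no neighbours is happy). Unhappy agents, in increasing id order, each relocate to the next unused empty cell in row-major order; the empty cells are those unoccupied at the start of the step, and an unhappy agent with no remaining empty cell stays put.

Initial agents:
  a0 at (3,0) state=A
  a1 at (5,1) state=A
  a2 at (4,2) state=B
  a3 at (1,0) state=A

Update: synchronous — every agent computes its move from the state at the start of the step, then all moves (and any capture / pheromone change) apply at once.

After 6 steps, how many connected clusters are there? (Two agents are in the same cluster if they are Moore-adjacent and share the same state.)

t=1: a0@(3,0):A a1@(0,0):A a2@(0,1):B a3@(1,0):A
t=2: a0@(3,0):A a1@(0,2):A a2@(0,3):B a3@(1,1):A
t=3: a0@(3,0):A a1@(0,0):A a2@(0,1):B a3@(1,1):A
t=4: a0@(3,0):A a1@(0,2):A a2@(0,3):B a3@(1,0):A
t=5: a0@(3,0):A a1@(0,0):A a2@(0,1):B a3@(1,1):A
t=6: a0@(3,0):A a1@(0,2):A a2@(0,3):B a3@(1,0):A

4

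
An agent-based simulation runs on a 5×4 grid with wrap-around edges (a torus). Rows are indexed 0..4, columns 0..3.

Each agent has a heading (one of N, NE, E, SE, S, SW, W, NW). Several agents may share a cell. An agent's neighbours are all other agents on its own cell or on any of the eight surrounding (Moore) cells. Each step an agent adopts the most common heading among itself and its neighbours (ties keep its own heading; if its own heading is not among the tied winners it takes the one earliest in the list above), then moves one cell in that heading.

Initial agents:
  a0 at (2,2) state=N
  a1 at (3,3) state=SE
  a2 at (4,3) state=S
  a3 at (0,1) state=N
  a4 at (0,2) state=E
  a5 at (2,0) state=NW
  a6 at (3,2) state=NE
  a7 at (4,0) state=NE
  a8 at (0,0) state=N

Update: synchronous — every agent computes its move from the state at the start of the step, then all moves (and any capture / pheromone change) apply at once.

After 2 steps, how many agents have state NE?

4

t=1: a0@(1,2):N a1@(2,0):NE a2@(3,0):NE a3@(4,1):N a4@(0,3):E a5@(1,3):NW a6@(2,3):NE a7@(3,0):N a8@(4,0):N
t=2: a0@(0,2):N a1@(1,1):NE a2@(2,1):NE a3@(3,1):N a4@(4,3):N a5@(0,0):NE a6@(1,0):NE a7@(2,0):N a8@(3,0):N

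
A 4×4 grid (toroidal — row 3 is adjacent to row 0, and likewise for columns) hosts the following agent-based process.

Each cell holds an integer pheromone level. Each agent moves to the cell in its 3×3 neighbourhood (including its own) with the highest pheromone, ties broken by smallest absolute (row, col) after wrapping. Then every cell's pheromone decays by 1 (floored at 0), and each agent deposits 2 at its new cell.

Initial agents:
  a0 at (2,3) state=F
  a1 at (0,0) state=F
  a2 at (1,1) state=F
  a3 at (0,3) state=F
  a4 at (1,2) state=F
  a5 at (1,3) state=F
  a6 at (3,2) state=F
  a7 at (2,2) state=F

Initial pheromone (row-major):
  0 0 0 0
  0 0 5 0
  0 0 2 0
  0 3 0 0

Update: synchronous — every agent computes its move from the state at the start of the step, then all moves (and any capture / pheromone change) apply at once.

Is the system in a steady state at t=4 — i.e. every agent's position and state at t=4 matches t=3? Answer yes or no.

yes

t=1: a0@(1,2) a1@(3,1) a2@(1,2) a3@(1,2) a4@(1,2) a5@(1,2) a6@(3,1) a7@(1,2) | pheromone: 0 0 0 0 / 0 0 16 0 / 0 0 1 0 / 0 6 0 0
t=2: a0@(1,2) a1@(3,1) a2@(1,2) a3@(1,2) a4@(1,2) a5@(1,2) a6@(3,1) a7@(1,2) | pheromone: 0 0 0 0 / 0 0 27 0 / 0 0 0 0 / 0 9 0 0
t=3: a0@(1,2) a1@(3,1) a2@(1,2) a3@(1,2) a4@(1,2) a5@(1,2) a6@(3,1) a7@(1,2) | pheromone: 0 0 0 0 / 0 0 38 0 / 0 0 0 0 / 0 12 0 0
t=4: a0@(1,2) a1@(3,1) a2@(1,2) a3@(1,2) a4@(1,2) a5@(1,2) a6@(3,1) a7@(1,2) | pheromone: 0 0 0 0 / 0 0 49 0 / 0 0 0 0 / 0 15 0 0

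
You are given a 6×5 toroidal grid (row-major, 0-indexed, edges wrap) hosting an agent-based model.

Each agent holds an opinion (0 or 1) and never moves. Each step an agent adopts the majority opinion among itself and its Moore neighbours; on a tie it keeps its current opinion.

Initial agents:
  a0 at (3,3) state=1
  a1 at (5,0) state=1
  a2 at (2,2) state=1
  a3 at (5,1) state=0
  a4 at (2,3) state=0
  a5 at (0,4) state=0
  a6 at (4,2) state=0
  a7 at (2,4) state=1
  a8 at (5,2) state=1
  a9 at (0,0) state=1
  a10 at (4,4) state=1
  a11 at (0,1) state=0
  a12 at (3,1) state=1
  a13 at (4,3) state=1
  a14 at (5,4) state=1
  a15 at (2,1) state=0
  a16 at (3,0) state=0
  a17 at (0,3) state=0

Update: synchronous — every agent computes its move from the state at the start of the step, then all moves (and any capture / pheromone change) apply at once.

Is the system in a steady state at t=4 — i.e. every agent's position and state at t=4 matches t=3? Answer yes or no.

t=1: a0@(3,3):1 a1@(5,0):1 a2@(2,2):1 a3@(5,1):0 a4@(2,3):1 a5@(0,4):1 a6@(4,2):1 a7@(2,4):1 a8@(5,2):0 a9@(0,0):1 a10@(4,4):1 a11@(0,1):1 a12@(3,1):0 a13@(4,3):1 a14@(5,4):1 a15@(2,1):0 a16@(3,0):1 a17@(0,3):0
t=2: a0@(3,3):1 a1@(5,0):1 a2@(2,2):1 a3@(5,1):1 a4@(2,3):1 a5@(0,4):1 a6@(4,2):1 a7@(2,4):1 a8@(5,2):0 a9@(0,0):1 a10@(4,4):1 a11@(0,1):1 a12@(3,1):1 a13@(4,3):1 a14@(5,4):1 a15@(2,1):0 a16@(3,0):1 a17@(0,3):0
t=3: a0@(3,3):1 a1@(5,0):1 a2@(2,2):1 a3@(5,1):1 a4@(2,3):1 a5@(0,4):1 a6@(4,2):1 a7@(2,4):1 a8@(5,2):1 a9@(0,0):1 a10@(4,4):1 a11@(0,1):1 a12@(3,1):1 a13@(4,3):1 a14@(5,4):1 a15@(2,1):1 a16@(3,0):1 a17@(0,3):0
t=4: a0@(3,3):1 a1@(5,0):1 a2@(2,2):1 a3@(5,1):1 a4@(2,3):1 a5@(0,4):1 a6@(4,2):1 a7@(2,4):1 a8@(5,2):1 a9@(0,0):1 a10@(4,4):1 a11@(0,1):1 a12@(3,1):1 a13@(4,3):1 a14@(5,4):1 a15@(2,1):1 a16@(3,0):1 a17@(0,3):1

no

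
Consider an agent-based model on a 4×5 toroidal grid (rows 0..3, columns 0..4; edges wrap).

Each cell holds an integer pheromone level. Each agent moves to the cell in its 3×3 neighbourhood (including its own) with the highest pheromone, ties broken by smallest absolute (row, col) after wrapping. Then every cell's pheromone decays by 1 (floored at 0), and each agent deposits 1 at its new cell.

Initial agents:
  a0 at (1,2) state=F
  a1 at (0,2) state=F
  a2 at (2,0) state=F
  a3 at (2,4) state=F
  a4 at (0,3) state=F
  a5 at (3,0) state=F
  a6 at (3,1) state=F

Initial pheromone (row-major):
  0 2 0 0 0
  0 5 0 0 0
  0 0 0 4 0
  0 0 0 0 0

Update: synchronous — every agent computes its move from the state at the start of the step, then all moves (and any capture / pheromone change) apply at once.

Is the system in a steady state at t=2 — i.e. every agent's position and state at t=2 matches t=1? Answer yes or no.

t=1: a0@(1,1) a1@(1,1) a2@(1,1) a3@(2,3) a4@(0,2) a5@(0,1) a6@(0,1) | pheromone: 0 3 1 0 0 / 0 7 0 0 0 / 0 0 0 4 0 / 0 0 0 0 0
t=2: a0@(1,1) a1@(1,1) a2@(1,1) a3@(2,3) a4@(1,1) a5@(1,1) a6@(1,1) | pheromone: 0 2 0 0 0 / 0 12 0 0 0 / 0 0 0 4 0 / 0 0 0 0 0

no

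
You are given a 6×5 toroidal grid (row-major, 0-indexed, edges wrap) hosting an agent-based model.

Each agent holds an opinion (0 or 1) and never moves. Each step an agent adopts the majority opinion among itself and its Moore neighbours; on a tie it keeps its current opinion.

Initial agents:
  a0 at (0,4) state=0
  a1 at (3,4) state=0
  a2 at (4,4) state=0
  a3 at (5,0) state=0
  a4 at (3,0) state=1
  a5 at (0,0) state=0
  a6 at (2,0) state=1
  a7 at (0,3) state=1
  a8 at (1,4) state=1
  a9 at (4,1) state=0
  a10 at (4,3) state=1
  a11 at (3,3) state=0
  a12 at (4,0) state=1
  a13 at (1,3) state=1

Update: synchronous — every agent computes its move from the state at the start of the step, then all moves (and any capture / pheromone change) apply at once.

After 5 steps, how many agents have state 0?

10

t=1: a0@(0,4):0 a1@(3,4):1 a2@(4,4):0 a3@(5,0):0 a4@(3,0):1 a5@(0,0):0 a6@(2,0):1 a7@(0,3):1 a8@(1,4):1 a9@(4,1):0 a10@(4,3):0 a11@(3,3):0 a12@(4,0):0 a13@(1,3):1
t=2: a0@(0,4):0 a1@(3,4):0 a2@(4,4):0 a3@(5,0):0 a4@(3,0):1 a5@(0,0):0 a6@(2,0):1 a7@(0,3):1 a8@(1,4):1 a9@(4,1):0 a10@(4,3):0 a11@(3,3):0 a12@(4,0):0 a13@(1,3):1
t=3: a0@(0,4):0 a1@(3,4):0 a2@(4,4):0 a3@(5,0):0 a4@(3,0):0 a5@(0,0):0 a6@(2,0):1 a7@(0,3):1 a8@(1,4):1 a9@(4,1):0 a10@(4,3):0 a11@(3,3):0 a12@(4,0):0 a13@(1,3):1
t=4: (unchanged — steady state)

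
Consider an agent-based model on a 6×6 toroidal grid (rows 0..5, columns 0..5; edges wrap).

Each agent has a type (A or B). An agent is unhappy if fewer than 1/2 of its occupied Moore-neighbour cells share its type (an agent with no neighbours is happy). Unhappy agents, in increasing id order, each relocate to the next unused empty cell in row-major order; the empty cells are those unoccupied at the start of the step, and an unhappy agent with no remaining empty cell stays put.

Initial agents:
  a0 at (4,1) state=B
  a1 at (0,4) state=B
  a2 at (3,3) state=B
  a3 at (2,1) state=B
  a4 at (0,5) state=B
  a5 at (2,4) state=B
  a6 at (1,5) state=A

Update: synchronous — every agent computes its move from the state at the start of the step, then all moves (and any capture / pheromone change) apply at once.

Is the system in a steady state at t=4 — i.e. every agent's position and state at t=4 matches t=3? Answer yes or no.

t=1: a0@(4,1):B a1@(0,4):B a2@(3,3):B a3@(2,1):B a4@(0,5):B a5@(2,4):B a6@(0,0):A
t=2: a0@(4,1):B a1@(0,4):B a2@(3,3):B a3@(2,1):B a4@(0,5):B a5@(2,4):B a6@(0,1):A
t=3: (unchanged — steady state)

yes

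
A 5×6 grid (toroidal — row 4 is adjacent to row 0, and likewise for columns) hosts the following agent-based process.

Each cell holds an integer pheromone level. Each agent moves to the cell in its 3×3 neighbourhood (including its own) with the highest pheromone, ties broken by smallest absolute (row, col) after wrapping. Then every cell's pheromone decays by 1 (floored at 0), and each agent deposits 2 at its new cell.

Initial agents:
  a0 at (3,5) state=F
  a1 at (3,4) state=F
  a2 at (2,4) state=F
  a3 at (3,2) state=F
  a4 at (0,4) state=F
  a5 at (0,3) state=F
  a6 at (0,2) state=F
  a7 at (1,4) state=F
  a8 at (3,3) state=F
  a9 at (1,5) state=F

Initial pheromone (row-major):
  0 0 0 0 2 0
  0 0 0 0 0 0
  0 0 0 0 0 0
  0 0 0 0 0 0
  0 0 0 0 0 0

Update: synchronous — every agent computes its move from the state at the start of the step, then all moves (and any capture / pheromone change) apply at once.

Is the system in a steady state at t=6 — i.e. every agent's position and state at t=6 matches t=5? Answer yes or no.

yes

t=1: a0@(2,0) a1@(2,3) a2@(1,3) a3@(2,1) a4@(0,4) a5@(0,4) a6@(0,1) a7@(0,4) a8@(2,2) a9@(0,4) | pheromone: 0 2 0 0 9 0 / 0 0 0 2 0 0 / 2 2 2 2 0 0 / 0 0 0 0 0 0 / 0 0 0 0 0 0
t=2: a0@(2,0) a1@(1,3) a2@(0,4) a3@(2,0) a4@(0,4) a5@(0,4) a6@(0,1) a7@(0,4) a8@(1,3) a9@(0,4) | pheromone: 0 3 0 0 18 0 / 0 0 0 5 0 0 / 5 1 1 1 0 0 / 0 0 0 0 0 0 / 0 0 0 0 0 0
t=3: a0@(2,0) a1@(0,4) a2@(0,4) a3@(2,0) a4@(0,4) a5@(0,4) a6@(0,1) a7@(0,4) a8@(0,4) a9@(0,4) | pheromone: 0 4 0 0 31 0 / 0 0 0 4 0 0 / 8 0 0 0 0 0 / 0 0 0 0 0 0 / 0 0 0 0 0 0
t=4: a0@(2,0) a1@(0,4) a2@(0,4) a3@(2,0) a4@(0,4) a5@(0,4) a6@(0,1) a7@(0,4) a8@(0,4) a9@(0,4) | pheromone: 0 5 0 0 44 0 / 0 0 0 3 0 0 / 11 0 0 0 0 0 / 0 0 0 0 0 0 / 0 0 0 0 0 0
t=5: a0@(2,0) a1@(0,4) a2@(0,4) a3@(2,0) a4@(0,4) a5@(0,4) a6@(0,1) a7@(0,4) a8@(0,4) a9@(0,4) | pheromone: 0 6 0 0 57 0 / 0 0 0 2 0 0 / 14 0 0 0 0 0 / 0 0 0 0 0 0 / 0 0 0 0 0 0
t=6: a0@(2,0) a1@(0,4) a2@(0,4) a3@(2,0) a4@(0,4) a5@(0,4) a6@(0,1) a7@(0,4) a8@(0,4) a9@(0,4) | pheromone: 0 7 0 0 70 0 / 0 0 0 1 0 0 / 17 0 0 0 0 0 / 0 0 0 0 0 0 / 0 0 0 0 0 0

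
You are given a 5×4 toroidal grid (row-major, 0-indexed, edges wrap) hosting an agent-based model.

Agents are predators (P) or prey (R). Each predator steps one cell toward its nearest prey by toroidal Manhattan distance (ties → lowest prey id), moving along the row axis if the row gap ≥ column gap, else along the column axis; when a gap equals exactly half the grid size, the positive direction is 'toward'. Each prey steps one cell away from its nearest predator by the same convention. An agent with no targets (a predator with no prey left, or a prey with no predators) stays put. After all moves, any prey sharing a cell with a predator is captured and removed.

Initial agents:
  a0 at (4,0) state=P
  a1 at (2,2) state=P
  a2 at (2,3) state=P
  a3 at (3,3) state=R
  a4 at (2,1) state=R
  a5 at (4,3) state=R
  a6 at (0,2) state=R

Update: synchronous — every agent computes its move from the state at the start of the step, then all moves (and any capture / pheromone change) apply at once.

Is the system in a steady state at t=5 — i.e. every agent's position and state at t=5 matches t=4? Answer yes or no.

t=1: a0@(4,3):P a1@(2,1):P a2@(3,3):P a4@(2,0):R a5@(4,2):R a6@(4,2):R
t=2: a0@(4,2):P a1@(2,0):P a2@(2,3):P a5@(4,1):R a6@(4,1):R
t=3: a0@(4,1):P a1@(3,0):P a2@(3,3):P a5@(4,0):R a6@(4,0):R
t=4: a0@(4,0):P a1@(4,0):P a2@(4,3):P
t=5: (unchanged — steady state)

yes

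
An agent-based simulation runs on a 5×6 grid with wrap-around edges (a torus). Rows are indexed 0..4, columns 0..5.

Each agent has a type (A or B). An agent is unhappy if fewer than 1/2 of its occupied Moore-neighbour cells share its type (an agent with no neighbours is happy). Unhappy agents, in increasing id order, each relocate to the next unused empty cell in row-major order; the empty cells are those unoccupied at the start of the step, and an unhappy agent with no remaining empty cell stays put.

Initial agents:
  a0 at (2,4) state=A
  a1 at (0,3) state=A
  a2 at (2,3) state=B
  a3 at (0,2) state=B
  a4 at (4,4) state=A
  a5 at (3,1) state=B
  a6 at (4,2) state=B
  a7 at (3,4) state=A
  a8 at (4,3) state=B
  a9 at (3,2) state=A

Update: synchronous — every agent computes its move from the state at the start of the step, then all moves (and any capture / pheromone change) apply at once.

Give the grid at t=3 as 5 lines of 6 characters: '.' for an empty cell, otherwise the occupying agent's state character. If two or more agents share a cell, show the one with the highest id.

ABBB.A
......
....A.
.B..A.
..B.A.

t=1: a0@(2,4):A a1@(0,0):A a2@(0,1):B a3@(0,2):B a4@(4,4):A a5@(3,1):B a6@(4,2):B a7@(3,4):A a8@(0,4):B a9@(0,5):A
t=2: a0@(2,4):A a1@(0,0):A a2@(0,1):B a3@(0,2):B a4@(4,4):A a5@(3,1):B a6@(4,2):B a7@(3,4):A a8@(0,3):B a9@(0,5):A
t=3: (unchanged — steady state)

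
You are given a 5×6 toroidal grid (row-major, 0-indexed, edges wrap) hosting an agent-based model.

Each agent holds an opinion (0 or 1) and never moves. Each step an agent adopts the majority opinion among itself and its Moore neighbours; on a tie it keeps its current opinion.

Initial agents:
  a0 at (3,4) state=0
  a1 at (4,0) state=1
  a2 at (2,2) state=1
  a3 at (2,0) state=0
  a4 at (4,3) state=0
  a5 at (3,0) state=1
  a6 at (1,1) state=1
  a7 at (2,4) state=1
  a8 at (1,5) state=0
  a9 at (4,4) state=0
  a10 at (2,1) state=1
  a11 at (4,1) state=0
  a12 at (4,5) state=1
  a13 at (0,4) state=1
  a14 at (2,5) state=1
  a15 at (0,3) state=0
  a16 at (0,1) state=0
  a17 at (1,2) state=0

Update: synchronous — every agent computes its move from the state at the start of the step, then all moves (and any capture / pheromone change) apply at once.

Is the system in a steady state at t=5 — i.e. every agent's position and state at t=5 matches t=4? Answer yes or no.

t=1: a0@(3,4):0 a1@(4,0):1 a2@(2,2):1 a3@(2,0):1 a4@(4,3):0 a5@(3,0):1 a6@(1,1):1 a7@(2,4):1 a8@(1,5):1 a9@(4,4):0 a10@(2,1):1 a11@(4,1):0 a12@(4,5):1 a13@(0,4):0 a14@(2,5):1 a15@(0,3):0 a16@(0,1):0 a17@(1,2):0
t=2: (unchanged — steady state)

yes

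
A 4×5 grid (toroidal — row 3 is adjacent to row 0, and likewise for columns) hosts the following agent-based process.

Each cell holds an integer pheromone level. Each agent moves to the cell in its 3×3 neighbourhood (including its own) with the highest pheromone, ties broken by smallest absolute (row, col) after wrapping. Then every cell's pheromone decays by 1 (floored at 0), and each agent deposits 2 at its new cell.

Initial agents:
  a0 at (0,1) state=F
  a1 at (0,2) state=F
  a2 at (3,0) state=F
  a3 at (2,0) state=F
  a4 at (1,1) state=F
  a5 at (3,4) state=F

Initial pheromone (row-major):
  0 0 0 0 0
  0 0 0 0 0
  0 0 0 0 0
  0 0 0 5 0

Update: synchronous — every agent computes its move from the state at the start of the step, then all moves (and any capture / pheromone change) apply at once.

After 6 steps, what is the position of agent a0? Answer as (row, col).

t=1: a0@(0,0) a1@(3,3) a2@(0,0) a3@(1,0) a4@(0,0) a5@(3,3) | pheromone: 6 0 0 0 0 / 2 0 0 0 0 / 0 0 0 0 0 / 0 0 0 8 0
t=2: a0@(0,0) a1@(3,3) a2@(0,0) a3@(0,0) a4@(0,0) a5@(3,3) | pheromone: 13 0 0 0 0 / 1 0 0 0 0 / 0 0 0 0 0 / 0 0 0 11 0
t=3: a0@(0,0) a1@(3,3) a2@(0,0) a3@(0,0) a4@(0,0) a5@(3,3) | pheromone: 20 0 0 0 0 / 0 0 0 0 0 / 0 0 0 0 0 / 0 0 0 14 0
t=4: a0@(0,0) a1@(3,3) a2@(0,0) a3@(0,0) a4@(0,0) a5@(3,3) | pheromone: 27 0 0 0 0 / 0 0 0 0 0 / 0 0 0 0 0 / 0 0 0 17 0
t=5: a0@(0,0) a1@(3,3) a2@(0,0) a3@(0,0) a4@(0,0) a5@(3,3) | pheromone: 34 0 0 0 0 / 0 0 0 0 0 / 0 0 0 0 0 / 0 0 0 20 0
t=6: a0@(0,0) a1@(3,3) a2@(0,0) a3@(0,0) a4@(0,0) a5@(3,3) | pheromone: 41 0 0 0 0 / 0 0 0 0 0 / 0 0 0 0 0 / 0 0 0 23 0

(0, 0)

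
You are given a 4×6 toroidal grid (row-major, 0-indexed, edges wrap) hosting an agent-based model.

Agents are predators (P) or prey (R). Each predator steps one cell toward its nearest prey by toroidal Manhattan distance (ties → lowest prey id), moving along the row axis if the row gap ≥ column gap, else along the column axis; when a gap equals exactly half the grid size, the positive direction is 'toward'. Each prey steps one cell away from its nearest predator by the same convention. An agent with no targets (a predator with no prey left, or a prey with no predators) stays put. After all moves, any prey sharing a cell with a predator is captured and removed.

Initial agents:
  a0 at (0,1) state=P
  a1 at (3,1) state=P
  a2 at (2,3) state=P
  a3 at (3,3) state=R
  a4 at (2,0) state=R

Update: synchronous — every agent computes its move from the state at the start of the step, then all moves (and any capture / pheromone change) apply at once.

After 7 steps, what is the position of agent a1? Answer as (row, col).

t=1: a0@(0,2):P a1@(3,2):P a2@(3,3):P a3@(0,3):R a4@(1,0):R
t=2: a0@(0,3):P a1@(0,2):P a2@(0,3):P a3@(0,4):R a4@(1,5):R
t=3: a0@(0,4):P a1@(0,3):P a2@(0,4):P a3@(0,5):R a4@(1,0):R
t=4: a0@(0,5):P a1@(0,4):P a2@(0,5):P a3@(0,0):R a4@(1,1):R
t=5: a0@(0,0):P a1@(0,5):P a2@(0,0):P a3@(0,1):R a4@(1,2):R
t=6: a0@(0,1):P a1@(0,0):P a2@(0,1):P a3@(0,2):R a4@(1,3):R
t=7: a0@(0,2):P a1@(0,1):P a2@(0,2):P a3@(0,3):R a4@(1,4):R

(0, 1)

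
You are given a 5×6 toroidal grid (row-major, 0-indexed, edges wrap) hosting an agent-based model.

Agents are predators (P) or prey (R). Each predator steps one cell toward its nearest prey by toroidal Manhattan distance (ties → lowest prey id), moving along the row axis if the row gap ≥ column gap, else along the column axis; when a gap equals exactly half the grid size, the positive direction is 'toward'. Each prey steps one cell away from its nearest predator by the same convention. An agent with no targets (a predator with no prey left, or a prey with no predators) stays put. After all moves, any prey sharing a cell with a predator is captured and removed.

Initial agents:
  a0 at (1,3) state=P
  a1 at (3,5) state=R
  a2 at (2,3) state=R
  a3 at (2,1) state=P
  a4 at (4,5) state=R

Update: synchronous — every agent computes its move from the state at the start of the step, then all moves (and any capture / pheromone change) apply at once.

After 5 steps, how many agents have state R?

t=1: a0@(2,3):P a1@(3,4):R a2@(3,3):R a3@(2,2):P a4@(3,5):R
t=2: a0@(3,3):P a1@(4,4):R a2@(4,3):R a3@(3,2):P a4@(3,0):R
t=3: a0@(4,3):P a1@(0,4):R a2@(0,3):R a3@(4,2):P a4@(3,5):R
t=4: a0@(0,3):P a1@(1,4):R a2@(1,3):R a3@(0,2):P a4@(3,0):R
t=5: a0@(1,3):P a1@(2,4):R a2@(2,3):R a3@(1,2):P a4@(2,0):R

3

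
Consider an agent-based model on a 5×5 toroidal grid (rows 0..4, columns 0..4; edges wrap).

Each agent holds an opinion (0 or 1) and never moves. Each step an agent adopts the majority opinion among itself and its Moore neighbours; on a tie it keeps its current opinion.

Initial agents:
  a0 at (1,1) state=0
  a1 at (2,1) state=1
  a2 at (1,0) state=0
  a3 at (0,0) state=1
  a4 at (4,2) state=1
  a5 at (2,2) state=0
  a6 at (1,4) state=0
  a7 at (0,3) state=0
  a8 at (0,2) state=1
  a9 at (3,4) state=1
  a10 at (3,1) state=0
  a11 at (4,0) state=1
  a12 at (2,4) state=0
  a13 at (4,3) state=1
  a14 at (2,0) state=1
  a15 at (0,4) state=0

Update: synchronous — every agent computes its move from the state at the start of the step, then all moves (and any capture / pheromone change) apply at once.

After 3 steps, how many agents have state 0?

t=1: a0@(1,1):1 a1@(2,1):0 a2@(1,0):0 a3@(0,0):0 a4@(4,2):1 a5@(2,2):0 a6@(1,4):0 a7@(0,3):0 a8@(0,2):1 a9@(3,4):1 a10@(3,1):1 a11@(4,0):1 a12@(2,4):0 a13@(4,3):1 a14@(2,0):0 a15@(0,4):0
t=2: a0@(1,1):0 a1@(2,1):0 a2@(1,0):0 a3@(0,0):0 a4@(4,2):1 a5@(2,2):0 a6@(1,4):0 a7@(0,3):0 a8@(0,2):1 a9@(3,4):1 a10@(3,1):1 a11@(4,0):1 a12@(2,4):0 a13@(4,3):1 a14@(2,0):0 a15@(0,4):0
t=3: (unchanged — steady state)

10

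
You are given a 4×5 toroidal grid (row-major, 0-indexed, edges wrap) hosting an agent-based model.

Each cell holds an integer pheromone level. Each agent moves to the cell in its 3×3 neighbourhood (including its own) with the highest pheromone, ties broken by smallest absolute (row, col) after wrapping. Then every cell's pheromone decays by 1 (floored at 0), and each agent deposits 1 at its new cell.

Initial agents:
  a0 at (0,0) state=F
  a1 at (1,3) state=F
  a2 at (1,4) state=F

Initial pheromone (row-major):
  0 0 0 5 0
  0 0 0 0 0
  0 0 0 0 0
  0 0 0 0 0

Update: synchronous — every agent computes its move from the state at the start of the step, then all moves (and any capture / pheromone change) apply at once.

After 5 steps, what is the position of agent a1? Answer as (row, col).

(0, 3)

t=1: a0@(0,0) a1@(0,3) a2@(0,3) | pheromone: 1 0 0 6 0 / 0 0 0 0 0 / 0 0 0 0 0 / 0 0 0 0 0
t=2: a0@(0,0) a1@(0,3) a2@(0,3) | pheromone: 1 0 0 7 0 / 0 0 0 0 0 / 0 0 0 0 0 / 0 0 0 0 0
t=3: a0@(0,0) a1@(0,3) a2@(0,3) | pheromone: 1 0 0 8 0 / 0 0 0 0 0 / 0 0 0 0 0 / 0 0 0 0 0
t=4: a0@(0,0) a1@(0,3) a2@(0,3) | pheromone: 1 0 0 9 0 / 0 0 0 0 0 / 0 0 0 0 0 / 0 0 0 0 0
t=5: a0@(0,0) a1@(0,3) a2@(0,3) | pheromone: 1 0 0 10 0 / 0 0 0 0 0 / 0 0 0 0 0 / 0 0 0 0 0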